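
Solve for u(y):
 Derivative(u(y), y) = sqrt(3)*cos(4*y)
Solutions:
 u(y) = C1 + sqrt(3)*sin(4*y)/4


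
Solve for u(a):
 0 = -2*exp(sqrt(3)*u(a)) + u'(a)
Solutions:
 u(a) = sqrt(3)*(2*log(-1/(C1 + 2*a)) - log(3))/6


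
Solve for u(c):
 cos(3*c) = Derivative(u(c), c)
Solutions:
 u(c) = C1 + sin(3*c)/3


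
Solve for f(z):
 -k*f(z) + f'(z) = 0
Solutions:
 f(z) = C1*exp(k*z)


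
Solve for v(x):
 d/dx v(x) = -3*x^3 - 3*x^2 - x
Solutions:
 v(x) = C1 - 3*x^4/4 - x^3 - x^2/2


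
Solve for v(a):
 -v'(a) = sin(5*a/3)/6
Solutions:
 v(a) = C1 + cos(5*a/3)/10


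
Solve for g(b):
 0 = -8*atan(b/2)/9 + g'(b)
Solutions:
 g(b) = C1 + 8*b*atan(b/2)/9 - 8*log(b^2 + 4)/9


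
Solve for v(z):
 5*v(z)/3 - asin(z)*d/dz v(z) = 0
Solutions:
 v(z) = C1*exp(5*Integral(1/asin(z), z)/3)


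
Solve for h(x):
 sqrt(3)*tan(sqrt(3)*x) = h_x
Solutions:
 h(x) = C1 - log(cos(sqrt(3)*x))


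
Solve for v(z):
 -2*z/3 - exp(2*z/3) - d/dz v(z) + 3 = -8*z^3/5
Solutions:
 v(z) = C1 + 2*z^4/5 - z^2/3 + 3*z - 3*exp(2*z/3)/2


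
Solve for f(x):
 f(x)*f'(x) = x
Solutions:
 f(x) = -sqrt(C1 + x^2)
 f(x) = sqrt(C1 + x^2)


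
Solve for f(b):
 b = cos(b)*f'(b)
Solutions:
 f(b) = C1 + Integral(b/cos(b), b)


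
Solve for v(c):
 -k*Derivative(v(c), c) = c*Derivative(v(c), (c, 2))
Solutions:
 v(c) = C1 + c^(1 - re(k))*(C2*sin(log(c)*Abs(im(k))) + C3*cos(log(c)*im(k)))


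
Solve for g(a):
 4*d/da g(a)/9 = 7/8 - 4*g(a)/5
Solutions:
 g(a) = C1*exp(-9*a/5) + 35/32


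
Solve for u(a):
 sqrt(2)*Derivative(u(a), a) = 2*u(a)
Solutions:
 u(a) = C1*exp(sqrt(2)*a)


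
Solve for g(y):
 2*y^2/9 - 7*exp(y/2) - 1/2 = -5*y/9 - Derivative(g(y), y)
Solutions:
 g(y) = C1 - 2*y^3/27 - 5*y^2/18 + y/2 + 14*exp(y/2)


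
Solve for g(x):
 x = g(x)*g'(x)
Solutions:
 g(x) = -sqrt(C1 + x^2)
 g(x) = sqrt(C1 + x^2)


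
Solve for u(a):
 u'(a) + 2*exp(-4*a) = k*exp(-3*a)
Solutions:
 u(a) = C1 - k*exp(-3*a)/3 + exp(-4*a)/2


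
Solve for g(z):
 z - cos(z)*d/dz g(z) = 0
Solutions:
 g(z) = C1 + Integral(z/cos(z), z)


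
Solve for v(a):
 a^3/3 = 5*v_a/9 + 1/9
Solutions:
 v(a) = C1 + 3*a^4/20 - a/5


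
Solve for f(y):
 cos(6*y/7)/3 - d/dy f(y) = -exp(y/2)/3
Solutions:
 f(y) = C1 + 2*exp(y/2)/3 + 7*sin(6*y/7)/18


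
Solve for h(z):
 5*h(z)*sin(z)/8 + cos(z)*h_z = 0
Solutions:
 h(z) = C1*cos(z)^(5/8)


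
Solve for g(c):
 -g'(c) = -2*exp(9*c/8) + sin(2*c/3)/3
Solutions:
 g(c) = C1 + 16*exp(9*c/8)/9 + cos(2*c/3)/2


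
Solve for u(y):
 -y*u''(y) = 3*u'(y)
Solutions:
 u(y) = C1 + C2/y^2


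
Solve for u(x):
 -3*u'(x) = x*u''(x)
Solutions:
 u(x) = C1 + C2/x^2


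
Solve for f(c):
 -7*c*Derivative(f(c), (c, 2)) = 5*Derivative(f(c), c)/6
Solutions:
 f(c) = C1 + C2*c^(37/42)


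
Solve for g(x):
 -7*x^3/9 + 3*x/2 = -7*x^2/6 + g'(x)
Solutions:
 g(x) = C1 - 7*x^4/36 + 7*x^3/18 + 3*x^2/4


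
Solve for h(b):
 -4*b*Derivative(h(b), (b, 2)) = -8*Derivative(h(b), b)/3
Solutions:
 h(b) = C1 + C2*b^(5/3)


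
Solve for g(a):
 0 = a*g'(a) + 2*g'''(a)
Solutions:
 g(a) = C1 + Integral(C2*airyai(-2^(2/3)*a/2) + C3*airybi(-2^(2/3)*a/2), a)


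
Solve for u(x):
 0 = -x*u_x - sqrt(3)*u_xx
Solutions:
 u(x) = C1 + C2*erf(sqrt(2)*3^(3/4)*x/6)


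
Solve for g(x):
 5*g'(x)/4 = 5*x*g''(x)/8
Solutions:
 g(x) = C1 + C2*x^3


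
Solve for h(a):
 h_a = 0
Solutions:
 h(a) = C1


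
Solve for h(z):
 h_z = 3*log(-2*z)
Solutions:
 h(z) = C1 + 3*z*log(-z) + 3*z*(-1 + log(2))


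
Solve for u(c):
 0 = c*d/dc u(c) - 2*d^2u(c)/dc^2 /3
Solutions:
 u(c) = C1 + C2*erfi(sqrt(3)*c/2)


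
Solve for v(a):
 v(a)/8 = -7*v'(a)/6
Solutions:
 v(a) = C1*exp(-3*a/28)


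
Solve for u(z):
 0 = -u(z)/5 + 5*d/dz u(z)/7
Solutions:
 u(z) = C1*exp(7*z/25)


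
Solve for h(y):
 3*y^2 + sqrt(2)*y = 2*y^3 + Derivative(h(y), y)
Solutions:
 h(y) = C1 - y^4/2 + y^3 + sqrt(2)*y^2/2


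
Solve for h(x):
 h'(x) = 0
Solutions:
 h(x) = C1


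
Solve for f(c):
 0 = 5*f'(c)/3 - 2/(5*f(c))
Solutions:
 f(c) = -sqrt(C1 + 12*c)/5
 f(c) = sqrt(C1 + 12*c)/5


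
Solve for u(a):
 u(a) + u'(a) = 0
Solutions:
 u(a) = C1*exp(-a)


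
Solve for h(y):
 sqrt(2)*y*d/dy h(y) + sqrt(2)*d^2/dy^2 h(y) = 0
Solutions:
 h(y) = C1 + C2*erf(sqrt(2)*y/2)


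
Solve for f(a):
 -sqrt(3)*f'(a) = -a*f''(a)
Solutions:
 f(a) = C1 + C2*a^(1 + sqrt(3))


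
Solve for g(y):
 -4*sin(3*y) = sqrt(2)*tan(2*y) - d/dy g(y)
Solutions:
 g(y) = C1 - sqrt(2)*log(cos(2*y))/2 - 4*cos(3*y)/3


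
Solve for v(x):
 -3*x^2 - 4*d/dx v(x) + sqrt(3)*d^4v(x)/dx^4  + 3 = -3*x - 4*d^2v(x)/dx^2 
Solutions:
 v(x) = C1 + C2*exp(-2^(1/3)*x*(-2*6^(1/3)/(9 + sqrt(16*sqrt(3) + 81))^(1/3) + 3^(1/6)*(9 + sqrt(16*sqrt(3) + 81))^(1/3))/6)*sin(2^(1/3)*x*(2*2^(1/3)*3^(5/6)/(9 + sqrt(16*sqrt(3) + 81))^(1/3) + 3^(2/3)*(9 + sqrt(16*sqrt(3) + 81))^(1/3))/6) + C3*exp(-2^(1/3)*x*(-2*6^(1/3)/(9 + sqrt(16*sqrt(3) + 81))^(1/3) + 3^(1/6)*(9 + sqrt(16*sqrt(3) + 81))^(1/3))/6)*cos(2^(1/3)*x*(2*2^(1/3)*3^(5/6)/(9 + sqrt(16*sqrt(3) + 81))^(1/3) + 3^(2/3)*(9 + sqrt(16*sqrt(3) + 81))^(1/3))/6) + C4*exp(2^(1/3)*x*(-2*6^(1/3)/(9 + sqrt(16*sqrt(3) + 81))^(1/3) + 3^(1/6)*(9 + sqrt(16*sqrt(3) + 81))^(1/3))/3) - x^3/4 - 3*x^2/8


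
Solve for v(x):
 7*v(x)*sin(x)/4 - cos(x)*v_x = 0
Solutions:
 v(x) = C1/cos(x)^(7/4)


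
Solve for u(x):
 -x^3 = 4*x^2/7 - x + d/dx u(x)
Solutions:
 u(x) = C1 - x^4/4 - 4*x^3/21 + x^2/2


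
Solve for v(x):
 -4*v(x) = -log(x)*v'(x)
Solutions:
 v(x) = C1*exp(4*li(x))


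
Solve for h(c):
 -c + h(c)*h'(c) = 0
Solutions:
 h(c) = -sqrt(C1 + c^2)
 h(c) = sqrt(C1 + c^2)


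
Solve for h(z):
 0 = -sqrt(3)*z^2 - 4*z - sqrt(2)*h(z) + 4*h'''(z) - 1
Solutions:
 h(z) = C3*exp(sqrt(2)*z/2) - sqrt(6)*z^2/2 - 2*sqrt(2)*z + (C1*sin(sqrt(6)*z/4) + C2*cos(sqrt(6)*z/4))*exp(-sqrt(2)*z/4) - sqrt(2)/2


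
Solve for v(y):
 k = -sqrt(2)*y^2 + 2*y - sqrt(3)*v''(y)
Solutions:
 v(y) = C1 + C2*y - sqrt(3)*k*y^2/6 - sqrt(6)*y^4/36 + sqrt(3)*y^3/9


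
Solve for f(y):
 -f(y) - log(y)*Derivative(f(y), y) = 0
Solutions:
 f(y) = C1*exp(-li(y))


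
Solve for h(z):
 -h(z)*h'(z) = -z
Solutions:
 h(z) = -sqrt(C1 + z^2)
 h(z) = sqrt(C1 + z^2)


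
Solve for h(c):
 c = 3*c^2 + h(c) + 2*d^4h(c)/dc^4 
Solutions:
 h(c) = -3*c^2 + c + (C1*sin(2^(1/4)*c/2) + C2*cos(2^(1/4)*c/2))*exp(-2^(1/4)*c/2) + (C3*sin(2^(1/4)*c/2) + C4*cos(2^(1/4)*c/2))*exp(2^(1/4)*c/2)


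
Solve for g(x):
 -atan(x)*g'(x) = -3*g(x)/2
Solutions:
 g(x) = C1*exp(3*Integral(1/atan(x), x)/2)


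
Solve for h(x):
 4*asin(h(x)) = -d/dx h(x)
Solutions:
 Integral(1/asin(_y), (_y, h(x))) = C1 - 4*x


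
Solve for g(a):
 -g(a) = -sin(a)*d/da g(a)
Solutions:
 g(a) = C1*sqrt(cos(a) - 1)/sqrt(cos(a) + 1)


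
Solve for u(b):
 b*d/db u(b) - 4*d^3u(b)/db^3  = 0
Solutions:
 u(b) = C1 + Integral(C2*airyai(2^(1/3)*b/2) + C3*airybi(2^(1/3)*b/2), b)


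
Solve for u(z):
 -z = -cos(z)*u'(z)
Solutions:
 u(z) = C1 + Integral(z/cos(z), z)


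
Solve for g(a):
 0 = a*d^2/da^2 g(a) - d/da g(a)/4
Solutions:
 g(a) = C1 + C2*a^(5/4)


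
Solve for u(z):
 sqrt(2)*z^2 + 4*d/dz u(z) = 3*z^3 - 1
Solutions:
 u(z) = C1 + 3*z^4/16 - sqrt(2)*z^3/12 - z/4


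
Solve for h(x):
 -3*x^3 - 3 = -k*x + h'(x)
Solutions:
 h(x) = C1 + k*x^2/2 - 3*x^4/4 - 3*x


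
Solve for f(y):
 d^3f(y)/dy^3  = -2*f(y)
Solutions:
 f(y) = C3*exp(-2^(1/3)*y) + (C1*sin(2^(1/3)*sqrt(3)*y/2) + C2*cos(2^(1/3)*sqrt(3)*y/2))*exp(2^(1/3)*y/2)


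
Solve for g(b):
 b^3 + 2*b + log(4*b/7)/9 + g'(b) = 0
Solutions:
 g(b) = C1 - b^4/4 - b^2 - b*log(b)/9 - 2*b*log(2)/9 + b/9 + b*log(7)/9


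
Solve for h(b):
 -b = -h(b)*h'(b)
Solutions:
 h(b) = -sqrt(C1 + b^2)
 h(b) = sqrt(C1 + b^2)


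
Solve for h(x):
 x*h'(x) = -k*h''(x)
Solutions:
 h(x) = C1 + C2*sqrt(k)*erf(sqrt(2)*x*sqrt(1/k)/2)


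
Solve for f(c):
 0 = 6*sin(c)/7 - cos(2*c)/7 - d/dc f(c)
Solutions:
 f(c) = C1 - sin(2*c)/14 - 6*cos(c)/7


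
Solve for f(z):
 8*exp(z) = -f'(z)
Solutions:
 f(z) = C1 - 8*exp(z)


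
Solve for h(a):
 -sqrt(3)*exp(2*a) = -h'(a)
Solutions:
 h(a) = C1 + sqrt(3)*exp(2*a)/2


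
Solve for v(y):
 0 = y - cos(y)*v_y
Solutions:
 v(y) = C1 + Integral(y/cos(y), y)


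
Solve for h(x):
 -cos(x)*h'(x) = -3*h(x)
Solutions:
 h(x) = C1*(sin(x) + 1)^(3/2)/(sin(x) - 1)^(3/2)


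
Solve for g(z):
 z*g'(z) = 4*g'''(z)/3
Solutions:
 g(z) = C1 + Integral(C2*airyai(6^(1/3)*z/2) + C3*airybi(6^(1/3)*z/2), z)


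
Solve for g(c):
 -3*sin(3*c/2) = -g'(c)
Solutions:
 g(c) = C1 - 2*cos(3*c/2)


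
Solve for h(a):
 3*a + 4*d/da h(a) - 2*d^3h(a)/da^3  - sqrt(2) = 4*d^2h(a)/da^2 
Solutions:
 h(a) = C1 + C2*exp(a*(-1 + sqrt(3))) + C3*exp(-a*(1 + sqrt(3))) - 3*a^2/8 - 3*a/4 + sqrt(2)*a/4


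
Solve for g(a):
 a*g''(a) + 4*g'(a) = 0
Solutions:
 g(a) = C1 + C2/a^3


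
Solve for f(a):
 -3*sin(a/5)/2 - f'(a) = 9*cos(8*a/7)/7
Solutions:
 f(a) = C1 - 9*sin(8*a/7)/8 + 15*cos(a/5)/2


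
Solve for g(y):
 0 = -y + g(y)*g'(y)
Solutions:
 g(y) = -sqrt(C1 + y^2)
 g(y) = sqrt(C1 + y^2)


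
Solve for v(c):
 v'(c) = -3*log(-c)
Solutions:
 v(c) = C1 - 3*c*log(-c) + 3*c


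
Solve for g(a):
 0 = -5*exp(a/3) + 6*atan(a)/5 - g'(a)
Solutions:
 g(a) = C1 + 6*a*atan(a)/5 - 15*exp(a/3) - 3*log(a^2 + 1)/5


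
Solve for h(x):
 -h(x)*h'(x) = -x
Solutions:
 h(x) = -sqrt(C1 + x^2)
 h(x) = sqrt(C1 + x^2)


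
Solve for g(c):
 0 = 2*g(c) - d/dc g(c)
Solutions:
 g(c) = C1*exp(2*c)


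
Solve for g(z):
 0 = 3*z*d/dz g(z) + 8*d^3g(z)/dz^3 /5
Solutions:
 g(z) = C1 + Integral(C2*airyai(-15^(1/3)*z/2) + C3*airybi(-15^(1/3)*z/2), z)


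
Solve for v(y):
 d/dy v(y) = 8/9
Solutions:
 v(y) = C1 + 8*y/9


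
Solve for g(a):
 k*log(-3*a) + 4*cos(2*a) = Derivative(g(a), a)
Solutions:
 g(a) = C1 + a*k*(log(-a) - 1) + a*k*log(3) + 2*sin(2*a)


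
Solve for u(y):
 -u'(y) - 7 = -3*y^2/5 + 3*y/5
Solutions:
 u(y) = C1 + y^3/5 - 3*y^2/10 - 7*y


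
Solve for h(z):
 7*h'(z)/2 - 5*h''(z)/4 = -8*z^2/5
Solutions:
 h(z) = C1 + C2*exp(14*z/5) - 16*z^3/105 - 8*z^2/49 - 40*z/343


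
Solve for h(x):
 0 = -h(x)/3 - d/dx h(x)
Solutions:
 h(x) = C1*exp(-x/3)


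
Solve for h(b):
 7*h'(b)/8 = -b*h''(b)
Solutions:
 h(b) = C1 + C2*b^(1/8)


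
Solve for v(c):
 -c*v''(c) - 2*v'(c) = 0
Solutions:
 v(c) = C1 + C2/c


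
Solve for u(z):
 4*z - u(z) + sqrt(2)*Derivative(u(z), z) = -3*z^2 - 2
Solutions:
 u(z) = C1*exp(sqrt(2)*z/2) + 3*z^2 + 4*z + 6*sqrt(2)*z + 4*sqrt(2) + 14


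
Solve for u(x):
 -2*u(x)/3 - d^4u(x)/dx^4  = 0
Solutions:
 u(x) = (C1*sin(6^(3/4)*x/6) + C2*cos(6^(3/4)*x/6))*exp(-6^(3/4)*x/6) + (C3*sin(6^(3/4)*x/6) + C4*cos(6^(3/4)*x/6))*exp(6^(3/4)*x/6)


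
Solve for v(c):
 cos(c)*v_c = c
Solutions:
 v(c) = C1 + Integral(c/cos(c), c)


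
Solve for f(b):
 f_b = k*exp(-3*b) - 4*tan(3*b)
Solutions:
 f(b) = C1 - k*exp(-3*b)/3 - 2*log(tan(3*b)^2 + 1)/3


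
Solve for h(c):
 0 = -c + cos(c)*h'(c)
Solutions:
 h(c) = C1 + Integral(c/cos(c), c)


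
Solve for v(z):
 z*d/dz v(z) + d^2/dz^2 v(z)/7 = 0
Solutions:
 v(z) = C1 + C2*erf(sqrt(14)*z/2)


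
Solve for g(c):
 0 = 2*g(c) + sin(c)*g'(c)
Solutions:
 g(c) = C1*(cos(c) + 1)/(cos(c) - 1)


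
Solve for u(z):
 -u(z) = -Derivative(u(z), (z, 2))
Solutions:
 u(z) = C1*exp(-z) + C2*exp(z)


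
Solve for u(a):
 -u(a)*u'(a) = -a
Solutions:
 u(a) = -sqrt(C1 + a^2)
 u(a) = sqrt(C1 + a^2)


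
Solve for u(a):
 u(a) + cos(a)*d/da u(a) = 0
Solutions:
 u(a) = C1*sqrt(sin(a) - 1)/sqrt(sin(a) + 1)


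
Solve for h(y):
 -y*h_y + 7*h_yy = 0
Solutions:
 h(y) = C1 + C2*erfi(sqrt(14)*y/14)


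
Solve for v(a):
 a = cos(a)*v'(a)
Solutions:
 v(a) = C1 + Integral(a/cos(a), a)


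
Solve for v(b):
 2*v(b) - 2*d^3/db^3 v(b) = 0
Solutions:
 v(b) = C3*exp(b) + (C1*sin(sqrt(3)*b/2) + C2*cos(sqrt(3)*b/2))*exp(-b/2)


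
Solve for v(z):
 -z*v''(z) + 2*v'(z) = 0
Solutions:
 v(z) = C1 + C2*z^3


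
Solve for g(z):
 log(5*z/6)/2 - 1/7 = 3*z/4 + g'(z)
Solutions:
 g(z) = C1 - 3*z^2/8 + z*log(z)/2 - z*log(6)/2 - 9*z/14 + z*log(5)/2


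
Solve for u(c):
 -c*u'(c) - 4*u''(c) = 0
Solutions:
 u(c) = C1 + C2*erf(sqrt(2)*c/4)


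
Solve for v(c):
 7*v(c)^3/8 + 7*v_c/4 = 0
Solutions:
 v(c) = -sqrt(-1/(C1 - c))
 v(c) = sqrt(-1/(C1 - c))


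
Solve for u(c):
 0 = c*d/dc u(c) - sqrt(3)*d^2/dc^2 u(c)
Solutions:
 u(c) = C1 + C2*erfi(sqrt(2)*3^(3/4)*c/6)


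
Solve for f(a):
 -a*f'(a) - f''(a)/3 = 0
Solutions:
 f(a) = C1 + C2*erf(sqrt(6)*a/2)


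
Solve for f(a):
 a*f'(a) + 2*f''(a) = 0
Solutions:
 f(a) = C1 + C2*erf(a/2)


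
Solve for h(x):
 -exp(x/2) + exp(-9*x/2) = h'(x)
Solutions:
 h(x) = C1 - 2*exp(x/2) - 2*exp(-9*x/2)/9


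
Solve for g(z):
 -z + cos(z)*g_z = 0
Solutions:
 g(z) = C1 + Integral(z/cos(z), z)


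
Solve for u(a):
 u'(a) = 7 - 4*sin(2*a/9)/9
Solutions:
 u(a) = C1 + 7*a + 2*cos(2*a/9)


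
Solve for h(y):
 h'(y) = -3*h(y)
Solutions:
 h(y) = C1*exp(-3*y)


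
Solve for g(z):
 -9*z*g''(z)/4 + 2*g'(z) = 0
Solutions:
 g(z) = C1 + C2*z^(17/9)


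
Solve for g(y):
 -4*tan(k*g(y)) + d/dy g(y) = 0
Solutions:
 g(y) = Piecewise((-asin(exp(C1*k + 4*k*y))/k + pi/k, Ne(k, 0)), (nan, True))
 g(y) = Piecewise((asin(exp(C1*k + 4*k*y))/k, Ne(k, 0)), (nan, True))


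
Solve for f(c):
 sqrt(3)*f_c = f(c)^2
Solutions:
 f(c) = -3/(C1 + sqrt(3)*c)


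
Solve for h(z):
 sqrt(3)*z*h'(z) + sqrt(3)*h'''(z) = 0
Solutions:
 h(z) = C1 + Integral(C2*airyai(-z) + C3*airybi(-z), z)


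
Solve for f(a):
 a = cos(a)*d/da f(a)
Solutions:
 f(a) = C1 + Integral(a/cos(a), a)


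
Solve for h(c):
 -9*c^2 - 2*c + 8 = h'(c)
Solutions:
 h(c) = C1 - 3*c^3 - c^2 + 8*c


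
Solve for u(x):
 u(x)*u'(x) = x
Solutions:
 u(x) = -sqrt(C1 + x^2)
 u(x) = sqrt(C1 + x^2)


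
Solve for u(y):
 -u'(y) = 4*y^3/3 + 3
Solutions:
 u(y) = C1 - y^4/3 - 3*y


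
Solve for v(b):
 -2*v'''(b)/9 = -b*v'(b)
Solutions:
 v(b) = C1 + Integral(C2*airyai(6^(2/3)*b/2) + C3*airybi(6^(2/3)*b/2), b)


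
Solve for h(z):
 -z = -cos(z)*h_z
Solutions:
 h(z) = C1 + Integral(z/cos(z), z)


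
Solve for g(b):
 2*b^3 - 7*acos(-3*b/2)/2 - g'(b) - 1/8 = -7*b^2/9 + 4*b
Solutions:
 g(b) = C1 + b^4/2 + 7*b^3/27 - 2*b^2 - 7*b*acos(-3*b/2)/2 - b/8 - 7*sqrt(4 - 9*b^2)/6


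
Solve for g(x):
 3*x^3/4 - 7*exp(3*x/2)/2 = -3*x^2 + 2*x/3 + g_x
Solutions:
 g(x) = C1 + 3*x^4/16 + x^3 - x^2/3 - 7*exp(3*x/2)/3


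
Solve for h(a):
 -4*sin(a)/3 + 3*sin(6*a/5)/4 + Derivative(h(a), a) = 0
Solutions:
 h(a) = C1 - 4*cos(a)/3 + 5*cos(6*a/5)/8


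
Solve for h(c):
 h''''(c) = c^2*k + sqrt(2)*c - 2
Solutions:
 h(c) = C1 + C2*c + C3*c^2 + C4*c^3 + c^6*k/360 + sqrt(2)*c^5/120 - c^4/12


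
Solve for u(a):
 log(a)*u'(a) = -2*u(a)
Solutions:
 u(a) = C1*exp(-2*li(a))


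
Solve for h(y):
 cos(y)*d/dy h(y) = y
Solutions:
 h(y) = C1 + Integral(y/cos(y), y)


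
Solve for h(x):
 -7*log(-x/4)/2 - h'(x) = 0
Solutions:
 h(x) = C1 - 7*x*log(-x)/2 + x*(7/2 + 7*log(2))


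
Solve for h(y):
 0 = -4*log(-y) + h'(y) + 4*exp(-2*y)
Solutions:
 h(y) = C1 + 4*y*log(-y) - 4*y + 2*exp(-2*y)


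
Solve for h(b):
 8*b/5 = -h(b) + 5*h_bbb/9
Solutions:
 h(b) = C3*exp(15^(2/3)*b/5) - 8*b/5 + (C1*sin(3*3^(1/6)*5^(2/3)*b/10) + C2*cos(3*3^(1/6)*5^(2/3)*b/10))*exp(-15^(2/3)*b/10)


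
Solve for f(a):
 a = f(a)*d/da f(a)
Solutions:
 f(a) = -sqrt(C1 + a^2)
 f(a) = sqrt(C1 + a^2)


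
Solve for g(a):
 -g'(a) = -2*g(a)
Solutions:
 g(a) = C1*exp(2*a)


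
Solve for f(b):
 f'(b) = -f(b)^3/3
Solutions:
 f(b) = -sqrt(6)*sqrt(-1/(C1 - b))/2
 f(b) = sqrt(6)*sqrt(-1/(C1 - b))/2


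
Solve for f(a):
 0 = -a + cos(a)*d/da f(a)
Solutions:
 f(a) = C1 + Integral(a/cos(a), a)


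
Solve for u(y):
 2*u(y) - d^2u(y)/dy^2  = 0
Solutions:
 u(y) = C1*exp(-sqrt(2)*y) + C2*exp(sqrt(2)*y)


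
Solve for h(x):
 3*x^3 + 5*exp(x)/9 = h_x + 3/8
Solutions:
 h(x) = C1 + 3*x^4/4 - 3*x/8 + 5*exp(x)/9


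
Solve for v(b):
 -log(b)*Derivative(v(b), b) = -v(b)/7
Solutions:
 v(b) = C1*exp(li(b)/7)


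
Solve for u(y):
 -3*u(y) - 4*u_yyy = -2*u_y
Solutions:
 u(y) = C1*exp(3^(1/3)*y*(2*3^(1/3)/(sqrt(705) + 27)^(1/3) + (sqrt(705) + 27)^(1/3))/12)*sin(3^(1/6)*y*(-3^(2/3)*(sqrt(705) + 27)^(1/3) + 6/(sqrt(705) + 27)^(1/3))/12) + C2*exp(3^(1/3)*y*(2*3^(1/3)/(sqrt(705) + 27)^(1/3) + (sqrt(705) + 27)^(1/3))/12)*cos(3^(1/6)*y*(-3^(2/3)*(sqrt(705) + 27)^(1/3) + 6/(sqrt(705) + 27)^(1/3))/12) + C3*exp(-3^(1/3)*y*(2*3^(1/3)/(sqrt(705) + 27)^(1/3) + (sqrt(705) + 27)^(1/3))/6)


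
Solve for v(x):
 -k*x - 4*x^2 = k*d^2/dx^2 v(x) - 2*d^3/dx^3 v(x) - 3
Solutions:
 v(x) = C1 + C2*x + C3*exp(k*x/2) + x^3*(-1 - 16/k^2)/6 - x^4/(3*k) + x^2*(1/2 - 16/k^2)/k


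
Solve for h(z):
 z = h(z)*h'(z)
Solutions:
 h(z) = -sqrt(C1 + z^2)
 h(z) = sqrt(C1 + z^2)


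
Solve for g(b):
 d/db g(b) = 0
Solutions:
 g(b) = C1


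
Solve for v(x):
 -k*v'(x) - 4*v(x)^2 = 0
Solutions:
 v(x) = k/(C1*k + 4*x)


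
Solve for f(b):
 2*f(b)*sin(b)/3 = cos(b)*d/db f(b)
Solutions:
 f(b) = C1/cos(b)^(2/3)


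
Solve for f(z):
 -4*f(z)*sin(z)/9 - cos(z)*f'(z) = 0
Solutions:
 f(z) = C1*cos(z)^(4/9)


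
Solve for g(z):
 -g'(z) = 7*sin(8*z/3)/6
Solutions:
 g(z) = C1 + 7*cos(8*z/3)/16


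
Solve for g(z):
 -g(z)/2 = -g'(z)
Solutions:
 g(z) = C1*exp(z/2)


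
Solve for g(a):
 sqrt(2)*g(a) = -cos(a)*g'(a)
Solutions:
 g(a) = C1*(sin(a) - 1)^(sqrt(2)/2)/(sin(a) + 1)^(sqrt(2)/2)


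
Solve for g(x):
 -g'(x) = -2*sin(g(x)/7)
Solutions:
 -2*x + 7*log(cos(g(x)/7) - 1)/2 - 7*log(cos(g(x)/7) + 1)/2 = C1


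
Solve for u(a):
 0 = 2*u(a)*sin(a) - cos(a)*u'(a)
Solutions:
 u(a) = C1/cos(a)^2


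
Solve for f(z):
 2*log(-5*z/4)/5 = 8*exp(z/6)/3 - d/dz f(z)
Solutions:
 f(z) = C1 - 2*z*log(-z)/5 + 2*z*(-log(5) + 1 + 2*log(2))/5 + 16*exp(z/6)


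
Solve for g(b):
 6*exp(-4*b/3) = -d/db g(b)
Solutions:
 g(b) = C1 + 9*exp(-4*b/3)/2


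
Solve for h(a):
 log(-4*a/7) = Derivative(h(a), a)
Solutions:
 h(a) = C1 + a*log(-a) + a*(-log(7) - 1 + 2*log(2))


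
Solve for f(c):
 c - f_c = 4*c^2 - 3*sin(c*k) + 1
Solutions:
 f(c) = C1 - 4*c^3/3 + c^2/2 - c - 3*cos(c*k)/k


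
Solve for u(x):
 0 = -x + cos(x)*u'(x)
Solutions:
 u(x) = C1 + Integral(x/cos(x), x)


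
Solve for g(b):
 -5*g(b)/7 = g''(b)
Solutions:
 g(b) = C1*sin(sqrt(35)*b/7) + C2*cos(sqrt(35)*b/7)


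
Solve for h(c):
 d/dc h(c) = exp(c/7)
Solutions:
 h(c) = C1 + 7*exp(c/7)


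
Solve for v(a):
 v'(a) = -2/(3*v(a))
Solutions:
 v(a) = -sqrt(C1 - 12*a)/3
 v(a) = sqrt(C1 - 12*a)/3


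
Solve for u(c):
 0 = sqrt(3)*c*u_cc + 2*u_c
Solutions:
 u(c) = C1 + C2*c^(1 - 2*sqrt(3)/3)


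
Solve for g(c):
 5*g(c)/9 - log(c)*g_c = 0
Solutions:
 g(c) = C1*exp(5*li(c)/9)


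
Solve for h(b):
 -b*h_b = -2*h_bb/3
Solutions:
 h(b) = C1 + C2*erfi(sqrt(3)*b/2)


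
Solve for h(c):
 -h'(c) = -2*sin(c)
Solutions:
 h(c) = C1 - 2*cos(c)


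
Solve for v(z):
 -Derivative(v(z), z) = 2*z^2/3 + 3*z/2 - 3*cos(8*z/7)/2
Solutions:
 v(z) = C1 - 2*z^3/9 - 3*z^2/4 + 21*sin(8*z/7)/16


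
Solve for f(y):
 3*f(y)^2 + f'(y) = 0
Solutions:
 f(y) = 1/(C1 + 3*y)


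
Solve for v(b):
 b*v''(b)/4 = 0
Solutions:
 v(b) = C1 + C2*b


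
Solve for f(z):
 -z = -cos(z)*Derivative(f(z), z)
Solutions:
 f(z) = C1 + Integral(z/cos(z), z)


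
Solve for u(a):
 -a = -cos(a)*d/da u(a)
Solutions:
 u(a) = C1 + Integral(a/cos(a), a)


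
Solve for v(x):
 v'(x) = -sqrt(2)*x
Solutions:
 v(x) = C1 - sqrt(2)*x^2/2


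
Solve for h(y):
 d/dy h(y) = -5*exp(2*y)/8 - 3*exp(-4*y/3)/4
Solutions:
 h(y) = C1 - 5*exp(2*y)/16 + 9*exp(-4*y/3)/16


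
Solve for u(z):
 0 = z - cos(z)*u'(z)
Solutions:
 u(z) = C1 + Integral(z/cos(z), z)


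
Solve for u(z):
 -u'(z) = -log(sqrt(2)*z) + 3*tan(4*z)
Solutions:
 u(z) = C1 + z*log(z) - z + z*log(2)/2 + 3*log(cos(4*z))/4


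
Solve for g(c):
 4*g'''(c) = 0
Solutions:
 g(c) = C1 + C2*c + C3*c^2


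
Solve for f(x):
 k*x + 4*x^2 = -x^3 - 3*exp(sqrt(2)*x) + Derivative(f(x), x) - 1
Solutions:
 f(x) = C1 + k*x^2/2 + x^4/4 + 4*x^3/3 + x + 3*sqrt(2)*exp(sqrt(2)*x)/2


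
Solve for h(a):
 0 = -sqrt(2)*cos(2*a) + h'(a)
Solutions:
 h(a) = C1 + sqrt(2)*sin(2*a)/2


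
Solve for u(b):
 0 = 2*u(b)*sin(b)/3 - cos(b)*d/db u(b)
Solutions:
 u(b) = C1/cos(b)^(2/3)


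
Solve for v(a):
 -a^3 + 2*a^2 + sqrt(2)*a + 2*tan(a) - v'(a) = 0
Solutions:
 v(a) = C1 - a^4/4 + 2*a^3/3 + sqrt(2)*a^2/2 - 2*log(cos(a))


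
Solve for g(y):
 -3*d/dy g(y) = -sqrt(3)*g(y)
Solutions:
 g(y) = C1*exp(sqrt(3)*y/3)


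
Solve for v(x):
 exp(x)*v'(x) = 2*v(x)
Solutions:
 v(x) = C1*exp(-2*exp(-x))


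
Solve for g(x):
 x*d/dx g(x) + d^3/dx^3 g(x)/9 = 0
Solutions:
 g(x) = C1 + Integral(C2*airyai(-3^(2/3)*x) + C3*airybi(-3^(2/3)*x), x)


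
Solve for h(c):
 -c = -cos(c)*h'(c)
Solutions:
 h(c) = C1 + Integral(c/cos(c), c)


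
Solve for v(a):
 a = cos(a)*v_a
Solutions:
 v(a) = C1 + Integral(a/cos(a), a)


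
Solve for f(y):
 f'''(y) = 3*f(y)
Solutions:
 f(y) = C3*exp(3^(1/3)*y) + (C1*sin(3^(5/6)*y/2) + C2*cos(3^(5/6)*y/2))*exp(-3^(1/3)*y/2)


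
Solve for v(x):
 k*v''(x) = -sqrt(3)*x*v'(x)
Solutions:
 v(x) = C1 + C2*sqrt(k)*erf(sqrt(2)*3^(1/4)*x*sqrt(1/k)/2)


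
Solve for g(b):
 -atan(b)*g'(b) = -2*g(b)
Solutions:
 g(b) = C1*exp(2*Integral(1/atan(b), b))


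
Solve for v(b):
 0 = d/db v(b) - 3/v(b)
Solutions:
 v(b) = -sqrt(C1 + 6*b)
 v(b) = sqrt(C1 + 6*b)


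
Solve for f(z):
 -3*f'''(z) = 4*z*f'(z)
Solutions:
 f(z) = C1 + Integral(C2*airyai(-6^(2/3)*z/3) + C3*airybi(-6^(2/3)*z/3), z)


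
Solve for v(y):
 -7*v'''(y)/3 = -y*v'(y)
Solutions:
 v(y) = C1 + Integral(C2*airyai(3^(1/3)*7^(2/3)*y/7) + C3*airybi(3^(1/3)*7^(2/3)*y/7), y)


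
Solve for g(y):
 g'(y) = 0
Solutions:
 g(y) = C1


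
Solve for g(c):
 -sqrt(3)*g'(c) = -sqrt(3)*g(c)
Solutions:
 g(c) = C1*exp(c)


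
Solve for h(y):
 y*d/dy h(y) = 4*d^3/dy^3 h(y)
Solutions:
 h(y) = C1 + Integral(C2*airyai(2^(1/3)*y/2) + C3*airybi(2^(1/3)*y/2), y)


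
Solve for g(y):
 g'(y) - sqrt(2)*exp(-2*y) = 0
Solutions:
 g(y) = C1 - sqrt(2)*exp(-2*y)/2


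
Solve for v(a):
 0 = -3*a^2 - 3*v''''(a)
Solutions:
 v(a) = C1 + C2*a + C3*a^2 + C4*a^3 - a^6/360


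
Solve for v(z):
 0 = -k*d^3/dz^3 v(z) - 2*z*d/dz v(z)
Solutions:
 v(z) = C1 + Integral(C2*airyai(2^(1/3)*z*(-1/k)^(1/3)) + C3*airybi(2^(1/3)*z*(-1/k)^(1/3)), z)


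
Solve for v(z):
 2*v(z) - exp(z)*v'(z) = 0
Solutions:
 v(z) = C1*exp(-2*exp(-z))


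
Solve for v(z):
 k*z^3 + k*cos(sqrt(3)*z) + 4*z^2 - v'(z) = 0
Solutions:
 v(z) = C1 + k*z^4/4 + sqrt(3)*k*sin(sqrt(3)*z)/3 + 4*z^3/3


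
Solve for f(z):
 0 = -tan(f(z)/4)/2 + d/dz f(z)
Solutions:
 f(z) = -4*asin(C1*exp(z/8)) + 4*pi
 f(z) = 4*asin(C1*exp(z/8))


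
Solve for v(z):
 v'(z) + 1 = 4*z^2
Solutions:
 v(z) = C1 + 4*z^3/3 - z


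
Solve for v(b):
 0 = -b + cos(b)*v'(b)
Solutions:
 v(b) = C1 + Integral(b/cos(b), b)


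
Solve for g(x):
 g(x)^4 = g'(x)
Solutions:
 g(x) = (-1/(C1 + 3*x))^(1/3)
 g(x) = (-1/(C1 + x))^(1/3)*(-3^(2/3) - 3*3^(1/6)*I)/6
 g(x) = (-1/(C1 + x))^(1/3)*(-3^(2/3) + 3*3^(1/6)*I)/6


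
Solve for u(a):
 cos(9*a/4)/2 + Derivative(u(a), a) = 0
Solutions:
 u(a) = C1 - 2*sin(9*a/4)/9


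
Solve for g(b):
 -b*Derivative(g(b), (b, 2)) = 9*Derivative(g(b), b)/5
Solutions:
 g(b) = C1 + C2/b^(4/5)


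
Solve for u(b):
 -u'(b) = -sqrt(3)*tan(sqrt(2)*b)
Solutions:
 u(b) = C1 - sqrt(6)*log(cos(sqrt(2)*b))/2


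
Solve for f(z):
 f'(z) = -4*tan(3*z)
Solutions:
 f(z) = C1 + 4*log(cos(3*z))/3


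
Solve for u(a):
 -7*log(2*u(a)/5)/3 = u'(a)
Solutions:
 3*Integral(1/(log(_y) - log(5) + log(2)), (_y, u(a)))/7 = C1 - a


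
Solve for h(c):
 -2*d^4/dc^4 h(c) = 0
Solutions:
 h(c) = C1 + C2*c + C3*c^2 + C4*c^3


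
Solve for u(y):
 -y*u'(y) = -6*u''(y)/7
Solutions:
 u(y) = C1 + C2*erfi(sqrt(21)*y/6)


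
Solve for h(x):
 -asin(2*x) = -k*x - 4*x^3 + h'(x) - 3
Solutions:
 h(x) = C1 + k*x^2/2 + x^4 - x*asin(2*x) + 3*x - sqrt(1 - 4*x^2)/2


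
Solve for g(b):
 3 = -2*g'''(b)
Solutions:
 g(b) = C1 + C2*b + C3*b^2 - b^3/4


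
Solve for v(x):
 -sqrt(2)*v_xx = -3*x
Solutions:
 v(x) = C1 + C2*x + sqrt(2)*x^3/4


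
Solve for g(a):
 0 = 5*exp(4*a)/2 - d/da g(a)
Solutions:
 g(a) = C1 + 5*exp(4*a)/8


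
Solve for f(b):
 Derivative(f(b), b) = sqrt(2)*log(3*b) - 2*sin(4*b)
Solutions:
 f(b) = C1 + sqrt(2)*b*(log(b) - 1) + sqrt(2)*b*log(3) + cos(4*b)/2


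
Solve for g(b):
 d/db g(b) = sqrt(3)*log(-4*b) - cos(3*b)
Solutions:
 g(b) = C1 + sqrt(3)*b*(log(-b) - 1) + 2*sqrt(3)*b*log(2) - sin(3*b)/3


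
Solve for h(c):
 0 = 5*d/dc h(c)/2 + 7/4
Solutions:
 h(c) = C1 - 7*c/10


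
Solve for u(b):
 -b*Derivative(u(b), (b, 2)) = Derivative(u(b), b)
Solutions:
 u(b) = C1 + C2*log(b)


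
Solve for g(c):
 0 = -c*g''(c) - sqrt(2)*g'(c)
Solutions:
 g(c) = C1 + C2*c^(1 - sqrt(2))


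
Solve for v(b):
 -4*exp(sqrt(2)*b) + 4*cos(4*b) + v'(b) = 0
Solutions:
 v(b) = C1 + 2*sqrt(2)*exp(sqrt(2)*b) - sin(4*b)


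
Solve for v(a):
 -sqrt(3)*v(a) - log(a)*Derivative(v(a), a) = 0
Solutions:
 v(a) = C1*exp(-sqrt(3)*li(a))


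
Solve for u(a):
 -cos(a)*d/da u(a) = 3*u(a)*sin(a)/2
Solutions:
 u(a) = C1*cos(a)^(3/2)


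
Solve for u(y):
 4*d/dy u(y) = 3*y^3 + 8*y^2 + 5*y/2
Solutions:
 u(y) = C1 + 3*y^4/16 + 2*y^3/3 + 5*y^2/16


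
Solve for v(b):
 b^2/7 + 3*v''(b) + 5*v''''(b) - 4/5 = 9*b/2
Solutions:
 v(b) = C1 + C2*b + C3*sin(sqrt(15)*b/5) + C4*cos(sqrt(15)*b/5) - b^4/252 + b^3/4 + 67*b^2/315


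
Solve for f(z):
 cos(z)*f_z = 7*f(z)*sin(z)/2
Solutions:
 f(z) = C1/cos(z)^(7/2)


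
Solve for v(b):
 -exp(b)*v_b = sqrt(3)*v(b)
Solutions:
 v(b) = C1*exp(sqrt(3)*exp(-b))


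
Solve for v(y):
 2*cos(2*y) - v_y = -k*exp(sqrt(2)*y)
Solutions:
 v(y) = C1 + sqrt(2)*k*exp(sqrt(2)*y)/2 + sin(2*y)


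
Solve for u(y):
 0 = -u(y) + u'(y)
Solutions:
 u(y) = C1*exp(y)


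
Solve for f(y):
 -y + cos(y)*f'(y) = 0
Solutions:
 f(y) = C1 + Integral(y/cos(y), y)


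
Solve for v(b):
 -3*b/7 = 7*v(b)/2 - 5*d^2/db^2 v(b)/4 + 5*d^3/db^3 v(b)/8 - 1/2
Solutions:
 v(b) = C1*exp(b*(10*2^(2/3)*5^(1/3)/(3*sqrt(3129) + 169)^(1/3) + 20 + 2^(1/3)*5^(2/3)*(3*sqrt(3129) + 169)^(1/3))/30)*sin(10^(1/3)*sqrt(3)*b*(-5^(1/3)*(3*sqrt(3129) + 169)^(1/3) + 10*2^(1/3)/(3*sqrt(3129) + 169)^(1/3))/30) + C2*exp(b*(10*2^(2/3)*5^(1/3)/(3*sqrt(3129) + 169)^(1/3) + 20 + 2^(1/3)*5^(2/3)*(3*sqrt(3129) + 169)^(1/3))/30)*cos(10^(1/3)*sqrt(3)*b*(-5^(1/3)*(3*sqrt(3129) + 169)^(1/3) + 10*2^(1/3)/(3*sqrt(3129) + 169)^(1/3))/30) + C3*exp(b*(-2^(1/3)*5^(2/3)*(3*sqrt(3129) + 169)^(1/3) - 10*2^(2/3)*5^(1/3)/(3*sqrt(3129) + 169)^(1/3) + 10)/15) - 6*b/49 + 1/7


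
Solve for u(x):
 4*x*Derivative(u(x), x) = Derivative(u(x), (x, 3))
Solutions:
 u(x) = C1 + Integral(C2*airyai(2^(2/3)*x) + C3*airybi(2^(2/3)*x), x)


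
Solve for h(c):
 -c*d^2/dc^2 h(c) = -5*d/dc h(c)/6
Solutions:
 h(c) = C1 + C2*c^(11/6)


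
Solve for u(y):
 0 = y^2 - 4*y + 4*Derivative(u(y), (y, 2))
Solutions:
 u(y) = C1 + C2*y - y^4/48 + y^3/6


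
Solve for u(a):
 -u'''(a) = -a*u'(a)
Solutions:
 u(a) = C1 + Integral(C2*airyai(a) + C3*airybi(a), a)


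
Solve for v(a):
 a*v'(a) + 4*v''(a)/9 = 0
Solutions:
 v(a) = C1 + C2*erf(3*sqrt(2)*a/4)


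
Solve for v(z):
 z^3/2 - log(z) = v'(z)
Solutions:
 v(z) = C1 + z^4/8 - z*log(z) + z


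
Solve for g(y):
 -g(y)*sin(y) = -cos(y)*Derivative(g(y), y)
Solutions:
 g(y) = C1/cos(y)


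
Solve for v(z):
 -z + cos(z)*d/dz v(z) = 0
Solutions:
 v(z) = C1 + Integral(z/cos(z), z)


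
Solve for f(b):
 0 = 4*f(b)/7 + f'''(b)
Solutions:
 f(b) = C3*exp(-14^(2/3)*b/7) + (C1*sin(14^(2/3)*sqrt(3)*b/14) + C2*cos(14^(2/3)*sqrt(3)*b/14))*exp(14^(2/3)*b/14)


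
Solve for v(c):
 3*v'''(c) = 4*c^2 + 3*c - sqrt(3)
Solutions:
 v(c) = C1 + C2*c + C3*c^2 + c^5/45 + c^4/24 - sqrt(3)*c^3/18


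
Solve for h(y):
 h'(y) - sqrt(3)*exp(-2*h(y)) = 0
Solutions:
 h(y) = log(-sqrt(C1 + 2*sqrt(3)*y))
 h(y) = log(C1 + 2*sqrt(3)*y)/2


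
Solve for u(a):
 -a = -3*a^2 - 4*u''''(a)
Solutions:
 u(a) = C1 + C2*a + C3*a^2 + C4*a^3 - a^6/480 + a^5/480


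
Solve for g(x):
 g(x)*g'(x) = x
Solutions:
 g(x) = -sqrt(C1 + x^2)
 g(x) = sqrt(C1 + x^2)


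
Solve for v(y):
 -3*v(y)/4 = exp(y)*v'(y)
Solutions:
 v(y) = C1*exp(3*exp(-y)/4)


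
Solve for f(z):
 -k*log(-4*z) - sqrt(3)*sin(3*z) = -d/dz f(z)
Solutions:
 f(z) = C1 + k*z*(log(-z) - 1) + 2*k*z*log(2) - sqrt(3)*cos(3*z)/3


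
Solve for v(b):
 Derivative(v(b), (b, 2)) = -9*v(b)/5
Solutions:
 v(b) = C1*sin(3*sqrt(5)*b/5) + C2*cos(3*sqrt(5)*b/5)


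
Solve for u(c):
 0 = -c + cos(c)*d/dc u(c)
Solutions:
 u(c) = C1 + Integral(c/cos(c), c)


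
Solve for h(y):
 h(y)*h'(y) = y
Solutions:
 h(y) = -sqrt(C1 + y^2)
 h(y) = sqrt(C1 + y^2)


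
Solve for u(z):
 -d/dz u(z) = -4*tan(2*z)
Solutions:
 u(z) = C1 - 2*log(cos(2*z))


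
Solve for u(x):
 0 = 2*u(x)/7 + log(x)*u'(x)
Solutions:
 u(x) = C1*exp(-2*li(x)/7)


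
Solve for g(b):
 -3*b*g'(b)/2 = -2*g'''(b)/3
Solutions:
 g(b) = C1 + Integral(C2*airyai(2^(1/3)*3^(2/3)*b/2) + C3*airybi(2^(1/3)*3^(2/3)*b/2), b)


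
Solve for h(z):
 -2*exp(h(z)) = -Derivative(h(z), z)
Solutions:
 h(z) = log(-1/(C1 + 2*z))


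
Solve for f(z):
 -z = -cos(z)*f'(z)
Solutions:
 f(z) = C1 + Integral(z/cos(z), z)


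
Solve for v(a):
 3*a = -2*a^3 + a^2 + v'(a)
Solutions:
 v(a) = C1 + a^4/2 - a^3/3 + 3*a^2/2


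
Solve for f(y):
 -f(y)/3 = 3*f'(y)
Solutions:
 f(y) = C1*exp(-y/9)


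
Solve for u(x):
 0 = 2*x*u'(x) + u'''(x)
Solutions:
 u(x) = C1 + Integral(C2*airyai(-2^(1/3)*x) + C3*airybi(-2^(1/3)*x), x)


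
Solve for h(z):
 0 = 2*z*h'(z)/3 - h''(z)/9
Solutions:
 h(z) = C1 + C2*erfi(sqrt(3)*z)


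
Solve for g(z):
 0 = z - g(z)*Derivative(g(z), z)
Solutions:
 g(z) = -sqrt(C1 + z^2)
 g(z) = sqrt(C1 + z^2)


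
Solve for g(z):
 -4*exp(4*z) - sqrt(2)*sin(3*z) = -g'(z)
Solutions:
 g(z) = C1 + exp(4*z) - sqrt(2)*cos(3*z)/3


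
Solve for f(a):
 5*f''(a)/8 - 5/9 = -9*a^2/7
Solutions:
 f(a) = C1 + C2*a - 6*a^4/35 + 4*a^2/9


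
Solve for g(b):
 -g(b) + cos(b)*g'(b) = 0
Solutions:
 g(b) = C1*sqrt(sin(b) + 1)/sqrt(sin(b) - 1)


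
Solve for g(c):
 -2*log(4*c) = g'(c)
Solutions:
 g(c) = C1 - 2*c*log(c) - c*log(16) + 2*c


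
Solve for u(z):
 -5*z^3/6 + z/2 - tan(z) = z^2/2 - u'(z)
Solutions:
 u(z) = C1 + 5*z^4/24 + z^3/6 - z^2/4 - log(cos(z))


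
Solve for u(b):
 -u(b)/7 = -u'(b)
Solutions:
 u(b) = C1*exp(b/7)


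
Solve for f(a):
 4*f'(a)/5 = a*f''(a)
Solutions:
 f(a) = C1 + C2*a^(9/5)


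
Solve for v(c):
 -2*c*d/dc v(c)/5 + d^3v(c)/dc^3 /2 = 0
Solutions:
 v(c) = C1 + Integral(C2*airyai(10^(2/3)*c/5) + C3*airybi(10^(2/3)*c/5), c)


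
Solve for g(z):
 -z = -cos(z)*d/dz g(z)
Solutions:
 g(z) = C1 + Integral(z/cos(z), z)


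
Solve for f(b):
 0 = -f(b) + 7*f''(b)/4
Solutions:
 f(b) = C1*exp(-2*sqrt(7)*b/7) + C2*exp(2*sqrt(7)*b/7)


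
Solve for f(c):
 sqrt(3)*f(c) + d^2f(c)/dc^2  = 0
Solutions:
 f(c) = C1*sin(3^(1/4)*c) + C2*cos(3^(1/4)*c)


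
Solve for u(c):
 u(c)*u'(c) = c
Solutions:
 u(c) = -sqrt(C1 + c^2)
 u(c) = sqrt(C1 + c^2)


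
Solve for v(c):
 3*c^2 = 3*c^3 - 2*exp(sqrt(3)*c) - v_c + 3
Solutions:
 v(c) = C1 + 3*c^4/4 - c^3 + 3*c - 2*sqrt(3)*exp(sqrt(3)*c)/3


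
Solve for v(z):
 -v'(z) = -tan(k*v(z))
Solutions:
 v(z) = Piecewise((-asin(exp(C1*k + k*z))/k + pi/k, Ne(k, 0)), (nan, True))
 v(z) = Piecewise((asin(exp(C1*k + k*z))/k, Ne(k, 0)), (nan, True))


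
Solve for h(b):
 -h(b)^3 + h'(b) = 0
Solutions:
 h(b) = -sqrt(2)*sqrt(-1/(C1 + b))/2
 h(b) = sqrt(2)*sqrt(-1/(C1 + b))/2


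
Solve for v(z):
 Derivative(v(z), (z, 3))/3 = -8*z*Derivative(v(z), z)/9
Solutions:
 v(z) = C1 + Integral(C2*airyai(-2*3^(2/3)*z/3) + C3*airybi(-2*3^(2/3)*z/3), z)


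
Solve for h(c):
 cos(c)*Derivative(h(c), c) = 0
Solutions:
 h(c) = C1


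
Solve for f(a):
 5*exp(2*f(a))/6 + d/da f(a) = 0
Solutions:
 f(a) = log(-1/(C1 - 5*a))/2 + log(3)/2
 f(a) = log(-sqrt(1/(C1 + 5*a))) + log(3)/2


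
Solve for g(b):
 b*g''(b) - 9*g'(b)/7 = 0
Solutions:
 g(b) = C1 + C2*b^(16/7)


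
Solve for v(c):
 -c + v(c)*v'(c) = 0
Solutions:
 v(c) = -sqrt(C1 + c^2)
 v(c) = sqrt(C1 + c^2)


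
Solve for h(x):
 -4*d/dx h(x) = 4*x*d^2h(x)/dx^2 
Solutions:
 h(x) = C1 + C2*log(x)


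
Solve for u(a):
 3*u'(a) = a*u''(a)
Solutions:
 u(a) = C1 + C2*a^4


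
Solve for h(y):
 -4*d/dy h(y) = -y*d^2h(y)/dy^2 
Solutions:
 h(y) = C1 + C2*y^5


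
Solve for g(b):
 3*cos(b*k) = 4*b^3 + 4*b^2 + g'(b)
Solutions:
 g(b) = C1 - b^4 - 4*b^3/3 + 3*sin(b*k)/k


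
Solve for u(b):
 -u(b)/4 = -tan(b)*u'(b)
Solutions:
 u(b) = C1*sin(b)^(1/4)


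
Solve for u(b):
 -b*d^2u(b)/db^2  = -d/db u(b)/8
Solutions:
 u(b) = C1 + C2*b^(9/8)


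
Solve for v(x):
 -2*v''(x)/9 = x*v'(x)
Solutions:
 v(x) = C1 + C2*erf(3*x/2)


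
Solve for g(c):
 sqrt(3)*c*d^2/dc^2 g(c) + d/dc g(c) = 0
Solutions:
 g(c) = C1 + C2*c^(1 - sqrt(3)/3)


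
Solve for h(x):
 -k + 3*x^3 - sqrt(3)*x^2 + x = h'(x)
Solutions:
 h(x) = C1 - k*x + 3*x^4/4 - sqrt(3)*x^3/3 + x^2/2


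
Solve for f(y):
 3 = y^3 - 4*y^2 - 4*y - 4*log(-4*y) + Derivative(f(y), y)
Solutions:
 f(y) = C1 - y^4/4 + 4*y^3/3 + 2*y^2 + 4*y*log(-y) + y*(-1 + 8*log(2))


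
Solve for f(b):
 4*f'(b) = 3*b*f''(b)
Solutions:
 f(b) = C1 + C2*b^(7/3)


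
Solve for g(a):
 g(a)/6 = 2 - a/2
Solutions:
 g(a) = 12 - 3*a


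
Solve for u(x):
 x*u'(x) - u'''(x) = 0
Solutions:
 u(x) = C1 + Integral(C2*airyai(x) + C3*airybi(x), x)


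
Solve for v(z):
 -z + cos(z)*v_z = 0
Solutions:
 v(z) = C1 + Integral(z/cos(z), z)


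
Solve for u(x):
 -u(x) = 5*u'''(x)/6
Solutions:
 u(x) = C3*exp(-5^(2/3)*6^(1/3)*x/5) + (C1*sin(2^(1/3)*3^(5/6)*5^(2/3)*x/10) + C2*cos(2^(1/3)*3^(5/6)*5^(2/3)*x/10))*exp(5^(2/3)*6^(1/3)*x/10)


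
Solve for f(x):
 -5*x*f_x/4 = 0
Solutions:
 f(x) = C1


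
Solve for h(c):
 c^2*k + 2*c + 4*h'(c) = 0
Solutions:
 h(c) = C1 - c^3*k/12 - c^2/4


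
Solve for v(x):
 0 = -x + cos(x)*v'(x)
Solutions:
 v(x) = C1 + Integral(x/cos(x), x)


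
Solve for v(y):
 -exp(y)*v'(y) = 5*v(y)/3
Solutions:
 v(y) = C1*exp(5*exp(-y)/3)


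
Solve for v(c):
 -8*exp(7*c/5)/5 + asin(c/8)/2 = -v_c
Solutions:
 v(c) = C1 - c*asin(c/8)/2 - sqrt(64 - c^2)/2 + 8*exp(7*c/5)/7


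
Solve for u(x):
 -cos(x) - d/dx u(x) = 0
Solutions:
 u(x) = C1 - sin(x)


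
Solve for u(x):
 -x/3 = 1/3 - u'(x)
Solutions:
 u(x) = C1 + x^2/6 + x/3


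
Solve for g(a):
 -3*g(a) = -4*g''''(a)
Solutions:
 g(a) = C1*exp(-sqrt(2)*3^(1/4)*a/2) + C2*exp(sqrt(2)*3^(1/4)*a/2) + C3*sin(sqrt(2)*3^(1/4)*a/2) + C4*cos(sqrt(2)*3^(1/4)*a/2)


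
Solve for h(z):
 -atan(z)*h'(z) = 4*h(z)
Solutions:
 h(z) = C1*exp(-4*Integral(1/atan(z), z))


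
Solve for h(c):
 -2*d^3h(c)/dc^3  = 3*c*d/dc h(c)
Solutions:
 h(c) = C1 + Integral(C2*airyai(-2^(2/3)*3^(1/3)*c/2) + C3*airybi(-2^(2/3)*3^(1/3)*c/2), c)


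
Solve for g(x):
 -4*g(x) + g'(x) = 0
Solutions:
 g(x) = C1*exp(4*x)


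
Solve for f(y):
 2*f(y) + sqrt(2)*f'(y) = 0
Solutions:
 f(y) = C1*exp(-sqrt(2)*y)


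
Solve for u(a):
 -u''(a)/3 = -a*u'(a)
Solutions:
 u(a) = C1 + C2*erfi(sqrt(6)*a/2)


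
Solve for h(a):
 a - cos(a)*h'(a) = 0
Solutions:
 h(a) = C1 + Integral(a/cos(a), a)


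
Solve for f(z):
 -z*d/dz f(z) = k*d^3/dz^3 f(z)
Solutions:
 f(z) = C1 + Integral(C2*airyai(z*(-1/k)^(1/3)) + C3*airybi(z*(-1/k)^(1/3)), z)


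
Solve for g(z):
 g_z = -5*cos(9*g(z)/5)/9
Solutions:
 5*z/9 - 5*log(sin(9*g(z)/5) - 1)/18 + 5*log(sin(9*g(z)/5) + 1)/18 = C1


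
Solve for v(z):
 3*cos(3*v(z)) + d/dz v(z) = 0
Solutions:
 v(z) = -asin((C1 + exp(18*z))/(C1 - exp(18*z)))/3 + pi/3
 v(z) = asin((C1 + exp(18*z))/(C1 - exp(18*z)))/3


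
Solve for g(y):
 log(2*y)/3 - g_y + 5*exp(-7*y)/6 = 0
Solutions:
 g(y) = C1 + y*log(y)/3 + y*(-1 + log(2))/3 - 5*exp(-7*y)/42


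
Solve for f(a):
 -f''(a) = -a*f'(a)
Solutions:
 f(a) = C1 + C2*erfi(sqrt(2)*a/2)


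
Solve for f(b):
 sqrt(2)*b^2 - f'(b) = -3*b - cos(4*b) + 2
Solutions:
 f(b) = C1 + sqrt(2)*b^3/3 + 3*b^2/2 - 2*b + sin(4*b)/4


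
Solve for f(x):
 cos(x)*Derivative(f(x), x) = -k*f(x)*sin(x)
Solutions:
 f(x) = C1*exp(k*log(cos(x)))


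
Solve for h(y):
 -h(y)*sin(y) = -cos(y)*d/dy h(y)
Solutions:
 h(y) = C1/cos(y)


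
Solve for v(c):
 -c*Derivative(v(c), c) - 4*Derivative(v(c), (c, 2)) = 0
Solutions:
 v(c) = C1 + C2*erf(sqrt(2)*c/4)


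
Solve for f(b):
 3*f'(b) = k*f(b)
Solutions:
 f(b) = C1*exp(b*k/3)


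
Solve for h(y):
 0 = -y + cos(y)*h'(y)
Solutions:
 h(y) = C1 + Integral(y/cos(y), y)


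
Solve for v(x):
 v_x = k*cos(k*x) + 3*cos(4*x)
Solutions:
 v(x) = C1 + 3*sin(4*x)/4 + sin(k*x)


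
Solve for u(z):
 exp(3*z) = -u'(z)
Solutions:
 u(z) = C1 - exp(3*z)/3


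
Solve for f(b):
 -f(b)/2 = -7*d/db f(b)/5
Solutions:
 f(b) = C1*exp(5*b/14)


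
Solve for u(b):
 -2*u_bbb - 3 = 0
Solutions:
 u(b) = C1 + C2*b + C3*b^2 - b^3/4


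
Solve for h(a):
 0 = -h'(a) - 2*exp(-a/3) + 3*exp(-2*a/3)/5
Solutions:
 h(a) = C1 + 6*exp(-a/3) - 9*exp(-2*a/3)/10


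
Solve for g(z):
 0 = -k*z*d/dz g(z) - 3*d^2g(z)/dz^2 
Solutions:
 g(z) = Piecewise((-sqrt(6)*sqrt(pi)*C1*erf(sqrt(6)*sqrt(k)*z/6)/(2*sqrt(k)) - C2, (k > 0) | (k < 0)), (-C1*z - C2, True))


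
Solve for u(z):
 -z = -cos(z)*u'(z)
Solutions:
 u(z) = C1 + Integral(z/cos(z), z)


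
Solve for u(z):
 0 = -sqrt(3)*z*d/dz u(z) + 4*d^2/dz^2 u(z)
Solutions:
 u(z) = C1 + C2*erfi(sqrt(2)*3^(1/4)*z/4)


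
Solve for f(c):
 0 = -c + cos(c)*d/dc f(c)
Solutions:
 f(c) = C1 + Integral(c/cos(c), c)


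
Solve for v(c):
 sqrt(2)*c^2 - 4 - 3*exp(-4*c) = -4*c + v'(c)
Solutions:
 v(c) = C1 + sqrt(2)*c^3/3 + 2*c^2 - 4*c + 3*exp(-4*c)/4


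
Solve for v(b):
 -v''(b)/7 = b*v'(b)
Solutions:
 v(b) = C1 + C2*erf(sqrt(14)*b/2)


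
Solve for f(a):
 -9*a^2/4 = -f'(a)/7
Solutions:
 f(a) = C1 + 21*a^3/4


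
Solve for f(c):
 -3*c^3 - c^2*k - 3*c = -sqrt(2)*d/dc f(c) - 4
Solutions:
 f(c) = C1 + 3*sqrt(2)*c^4/8 + sqrt(2)*c^3*k/6 + 3*sqrt(2)*c^2/4 - 2*sqrt(2)*c


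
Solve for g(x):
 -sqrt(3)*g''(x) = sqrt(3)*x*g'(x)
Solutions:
 g(x) = C1 + C2*erf(sqrt(2)*x/2)


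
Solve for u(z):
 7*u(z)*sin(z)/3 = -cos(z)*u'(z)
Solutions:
 u(z) = C1*cos(z)^(7/3)


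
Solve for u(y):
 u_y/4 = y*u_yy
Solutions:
 u(y) = C1 + C2*y^(5/4)
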